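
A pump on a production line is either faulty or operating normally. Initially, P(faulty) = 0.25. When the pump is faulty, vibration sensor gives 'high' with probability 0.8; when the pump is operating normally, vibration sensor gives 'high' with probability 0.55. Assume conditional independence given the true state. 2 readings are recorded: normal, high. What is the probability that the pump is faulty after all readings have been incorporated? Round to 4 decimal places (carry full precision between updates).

0.1773

Each posterior becomes the prior for the next update.
After 'normal': P(faulty) = 0.2·0.2500 / (0.2·0.2500 + 0.45·0.7500) ≈ 0.1290
After 'high': P(faulty) = 0.8·0.1290 / (0.8·0.1290 + 0.55·0.8710) ≈ 0.1773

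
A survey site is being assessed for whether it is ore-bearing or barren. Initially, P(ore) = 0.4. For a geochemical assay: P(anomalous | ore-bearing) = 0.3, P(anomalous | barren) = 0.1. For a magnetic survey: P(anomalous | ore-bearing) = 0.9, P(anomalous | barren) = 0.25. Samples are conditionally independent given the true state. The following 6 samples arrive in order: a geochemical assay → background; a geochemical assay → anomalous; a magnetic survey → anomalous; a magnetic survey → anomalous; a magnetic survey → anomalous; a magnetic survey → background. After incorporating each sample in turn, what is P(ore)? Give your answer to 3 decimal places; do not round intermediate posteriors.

0.906

Each posterior becomes the prior for the next update.
After a geochemical assay='background': P(ore) = 0.7·0.4000 / (0.7·0.4000 + 0.9·0.6000) ≈ 0.3415
After a geochemical assay='anomalous': P(ore) = 0.3·0.3415 / (0.3·0.3415 + 0.1·0.6585) ≈ 0.6087
After a magnetic survey='anomalous': P(ore) = 0.9·0.6087 / (0.9·0.6087 + 0.25·0.3913) ≈ 0.8485
After a magnetic survey='anomalous': P(ore) = 0.9·0.8485 / (0.9·0.8485 + 0.25·0.1515) ≈ 0.9527
After a magnetic survey='anomalous': P(ore) = 0.9·0.9527 / (0.9·0.9527 + 0.25·0.0473) ≈ 0.9864
After a magnetic survey='background': P(ore) = 0.1·0.9864 / (0.1·0.9864 + 0.75·0.0136) ≈ 0.9063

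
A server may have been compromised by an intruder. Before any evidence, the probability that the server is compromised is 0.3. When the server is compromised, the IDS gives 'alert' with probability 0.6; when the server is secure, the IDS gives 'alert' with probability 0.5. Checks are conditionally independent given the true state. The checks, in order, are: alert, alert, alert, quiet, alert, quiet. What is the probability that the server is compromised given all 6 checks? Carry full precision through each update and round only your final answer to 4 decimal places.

After 'alert': P(compromised) = 0.6·0.3000 / (0.6·0.3000 + 0.5·0.7000) ≈ 0.3396
After 'alert': P(compromised) = 0.6·0.3396 / (0.6·0.3396 + 0.5·0.6604) ≈ 0.3816
After 'alert': P(compromised) = 0.6·0.3816 / (0.6·0.3816 + 0.5·0.6184) ≈ 0.4255
After 'quiet': P(compromised) = 0.4·0.4255 / (0.4·0.4255 + 0.5·0.5745) ≈ 0.3720
After 'alert': P(compromised) = 0.6·0.3720 / (0.6·0.3720 + 0.5·0.6280) ≈ 0.4155
After 'quiet': P(compromised) = 0.4·0.4155 / (0.4·0.4155 + 0.5·0.5845) ≈ 0.3626

0.3626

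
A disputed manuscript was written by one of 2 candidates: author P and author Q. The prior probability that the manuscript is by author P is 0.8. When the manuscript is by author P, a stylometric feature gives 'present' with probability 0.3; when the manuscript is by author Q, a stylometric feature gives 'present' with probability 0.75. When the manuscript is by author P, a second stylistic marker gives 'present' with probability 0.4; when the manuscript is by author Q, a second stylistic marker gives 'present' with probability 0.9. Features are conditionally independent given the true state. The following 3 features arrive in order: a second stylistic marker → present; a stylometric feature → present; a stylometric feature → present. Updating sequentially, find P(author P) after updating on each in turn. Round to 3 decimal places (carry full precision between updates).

0.221

After a second stylistic marker='present': P(author P) = 0.4·0.8000 / (0.4·0.8000 + 0.9·0.2000) ≈ 0.6400
After a stylometric feature='present': P(author P) = 0.3·0.6400 / (0.3·0.6400 + 0.75·0.3600) ≈ 0.4156
After a stylometric feature='present': P(author P) = 0.3·0.4156 / (0.3·0.4156 + 0.75·0.5844) ≈ 0.2215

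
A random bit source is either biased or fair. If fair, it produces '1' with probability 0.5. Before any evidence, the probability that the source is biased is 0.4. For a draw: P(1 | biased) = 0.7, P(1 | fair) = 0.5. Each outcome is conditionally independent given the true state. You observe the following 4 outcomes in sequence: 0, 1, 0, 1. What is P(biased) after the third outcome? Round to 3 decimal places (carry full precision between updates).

After '0': P(biased) = 0.3·0.4000 / (0.3·0.4000 + 0.5·0.6000) ≈ 0.2857
After '1': P(biased) = 0.7·0.2857 / (0.7·0.2857 + 0.5·0.7143) ≈ 0.3590
After '0': P(biased) = 0.3·0.3590 / (0.3·0.3590 + 0.5·0.6410) ≈ 0.2515

0.251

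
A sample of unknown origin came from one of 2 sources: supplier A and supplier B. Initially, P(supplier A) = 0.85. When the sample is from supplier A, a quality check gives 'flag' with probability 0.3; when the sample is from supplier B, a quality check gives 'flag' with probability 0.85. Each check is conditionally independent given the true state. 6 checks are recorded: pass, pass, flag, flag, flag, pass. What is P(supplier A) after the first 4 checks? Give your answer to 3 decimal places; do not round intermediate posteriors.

Each posterior becomes the prior for the next update.
After 'pass': P(supplier A) = 0.7·0.8500 / (0.7·0.8500 + 0.15·0.1500) ≈ 0.9636
After 'pass': P(supplier A) = 0.7·0.9636 / (0.7·0.9636 + 0.15·0.0364) ≈ 0.9920
After 'flag': P(supplier A) = 0.3·0.9920 / (0.3·0.9920 + 0.85·0.0080) ≈ 0.9776
After 'flag': P(supplier A) = 0.3·0.9776 / (0.3·0.9776 + 0.85·0.0224) ≈ 0.9389

0.939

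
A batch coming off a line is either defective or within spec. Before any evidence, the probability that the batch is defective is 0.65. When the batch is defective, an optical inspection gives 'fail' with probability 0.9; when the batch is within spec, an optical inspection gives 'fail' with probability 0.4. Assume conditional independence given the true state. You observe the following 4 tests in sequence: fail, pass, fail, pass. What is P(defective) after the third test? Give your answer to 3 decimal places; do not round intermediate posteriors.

Each posterior becomes the prior for the next update.
After 'fail': P(defective) = 0.9·0.6500 / (0.9·0.6500 + 0.4·0.3500) ≈ 0.8069
After 'pass': P(defective) = 0.1·0.8069 / (0.1·0.8069 + 0.6·0.1931) ≈ 0.4105
After 'fail': P(defective) = 0.9·0.4105 / (0.9·0.4105 + 0.4·0.5895) ≈ 0.6104

0.610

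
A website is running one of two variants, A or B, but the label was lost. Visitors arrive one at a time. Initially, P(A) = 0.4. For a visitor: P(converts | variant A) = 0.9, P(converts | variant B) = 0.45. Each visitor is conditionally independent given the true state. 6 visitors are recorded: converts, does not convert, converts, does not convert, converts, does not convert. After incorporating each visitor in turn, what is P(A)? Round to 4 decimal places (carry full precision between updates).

After 'converts': P(A) = 0.9·0.4000 / (0.9·0.4000 + 0.45·0.6000) ≈ 0.5714
After 'does not convert': P(A) = 0.1·0.5714 / (0.1·0.5714 + 0.55·0.4286) ≈ 0.1951
After 'converts': P(A) = 0.9·0.1951 / (0.9·0.1951 + 0.45·0.8049) ≈ 0.3265
After 'does not convert': P(A) = 0.1·0.3265 / (0.1·0.3265 + 0.55·0.6735) ≈ 0.0810
After 'converts': P(A) = 0.9·0.0810 / (0.9·0.0810 + 0.45·0.9190) ≈ 0.1499
After 'does not convert': P(A) = 0.1·0.1499 / (0.1·0.1499 + 0.55·0.8501) ≈ 0.0311

0.0311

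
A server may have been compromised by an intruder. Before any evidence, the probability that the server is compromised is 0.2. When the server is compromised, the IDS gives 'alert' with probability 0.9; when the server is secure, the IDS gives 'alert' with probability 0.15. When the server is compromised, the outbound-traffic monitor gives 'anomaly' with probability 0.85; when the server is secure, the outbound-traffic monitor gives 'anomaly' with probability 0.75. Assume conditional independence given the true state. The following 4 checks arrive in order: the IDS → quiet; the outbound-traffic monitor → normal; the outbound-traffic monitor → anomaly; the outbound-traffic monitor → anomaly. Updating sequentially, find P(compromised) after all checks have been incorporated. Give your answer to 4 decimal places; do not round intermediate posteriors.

After the IDS='quiet': P(compromised) = 0.1·0.2000 / (0.1·0.2000 + 0.85·0.8000) ≈ 0.0286
After the outbound-traffic monitor='normal': P(compromised) = 0.15·0.0286 / (0.15·0.0286 + 0.25·0.9714) ≈ 0.0173
After the outbound-traffic monitor='anomaly': P(compromised) = 0.85·0.0173 / (0.85·0.0173 + 0.75·0.9827) ≈ 0.0196
After the outbound-traffic monitor='anomaly': P(compromised) = 0.85·0.0196 / (0.85·0.0196 + 0.75·0.9804) ≈ 0.0222

0.0222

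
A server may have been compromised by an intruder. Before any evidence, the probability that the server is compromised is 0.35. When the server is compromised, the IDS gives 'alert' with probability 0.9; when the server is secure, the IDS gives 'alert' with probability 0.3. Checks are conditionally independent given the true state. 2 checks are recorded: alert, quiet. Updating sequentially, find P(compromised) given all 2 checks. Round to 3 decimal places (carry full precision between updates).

After 'alert': P(compromised) = 0.9·0.3500 / (0.9·0.3500 + 0.3·0.6500) ≈ 0.6176
After 'quiet': P(compromised) = 0.1·0.6176 / (0.1·0.6176 + 0.7·0.3824) ≈ 0.1875

0.188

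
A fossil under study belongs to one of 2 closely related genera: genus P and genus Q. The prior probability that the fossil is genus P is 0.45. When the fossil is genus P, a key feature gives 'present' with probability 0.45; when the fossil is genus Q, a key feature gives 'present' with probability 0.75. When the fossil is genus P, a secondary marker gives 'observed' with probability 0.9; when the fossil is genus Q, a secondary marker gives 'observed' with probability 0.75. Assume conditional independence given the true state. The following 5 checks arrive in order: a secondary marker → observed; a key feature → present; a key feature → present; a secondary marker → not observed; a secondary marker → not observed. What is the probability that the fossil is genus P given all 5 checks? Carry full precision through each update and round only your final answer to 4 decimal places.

After a secondary marker='observed': P(genus P) = 0.9·0.4500 / (0.9·0.4500 + 0.75·0.5500) ≈ 0.4954
After a key feature='present': P(genus P) = 0.45·0.4954 / (0.45·0.4954 + 0.75·0.5046) ≈ 0.3707
After a key feature='present': P(genus P) = 0.45·0.3707 / (0.45·0.3707 + 0.75·0.6293) ≈ 0.2611
After a secondary marker='not observed': P(genus P) = 0.1·0.2611 / (0.1·0.2611 + 0.25·0.7389) ≈ 0.1239
After a secondary marker='not observed': P(genus P) = 0.1·0.1239 / (0.1·0.1239 + 0.25·0.8761) ≈ 0.0535

0.0535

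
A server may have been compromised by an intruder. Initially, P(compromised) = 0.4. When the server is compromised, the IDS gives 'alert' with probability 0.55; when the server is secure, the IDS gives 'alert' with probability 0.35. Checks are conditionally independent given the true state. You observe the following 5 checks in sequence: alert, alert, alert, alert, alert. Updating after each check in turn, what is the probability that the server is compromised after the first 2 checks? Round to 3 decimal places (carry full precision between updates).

After 'alert': P(compromised) = 0.55·0.4000 / (0.55·0.4000 + 0.35·0.6000) ≈ 0.5116
After 'alert': P(compromised) = 0.55·0.5116 / (0.55·0.5116 + 0.35·0.4884) ≈ 0.6221

0.622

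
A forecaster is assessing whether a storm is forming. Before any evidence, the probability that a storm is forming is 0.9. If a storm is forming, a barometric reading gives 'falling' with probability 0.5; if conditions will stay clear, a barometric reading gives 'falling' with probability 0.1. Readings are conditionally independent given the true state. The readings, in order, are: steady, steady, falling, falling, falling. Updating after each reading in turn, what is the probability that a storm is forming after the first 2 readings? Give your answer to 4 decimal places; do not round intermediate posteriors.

0.7353

Each posterior becomes the prior for the next update.
After 'steady': P(storm) = 0.5·0.9000 / (0.5·0.9000 + 0.9·0.1000) ≈ 0.8333
After 'steady': P(storm) = 0.5·0.8333 / (0.5·0.8333 + 0.9·0.1667) ≈ 0.7353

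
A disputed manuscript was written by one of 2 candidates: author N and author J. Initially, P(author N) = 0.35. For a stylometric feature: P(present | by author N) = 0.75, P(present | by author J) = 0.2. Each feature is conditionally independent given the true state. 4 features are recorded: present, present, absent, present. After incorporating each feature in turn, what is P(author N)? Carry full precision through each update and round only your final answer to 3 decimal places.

0.899

Each posterior becomes the prior for the next update.
After 'present': P(author N) = 0.75·0.3500 / (0.75·0.3500 + 0.2·0.6500) ≈ 0.6688
After 'present': P(author N) = 0.75·0.6688 / (0.75·0.6688 + 0.2·0.3312) ≈ 0.8833
After 'absent': P(author N) = 0.25·0.8833 / (0.25·0.8833 + 0.8·0.1167) ≈ 0.7029
After 'present': P(author N) = 0.75·0.7029 / (0.75·0.7029 + 0.2·0.2971) ≈ 0.8987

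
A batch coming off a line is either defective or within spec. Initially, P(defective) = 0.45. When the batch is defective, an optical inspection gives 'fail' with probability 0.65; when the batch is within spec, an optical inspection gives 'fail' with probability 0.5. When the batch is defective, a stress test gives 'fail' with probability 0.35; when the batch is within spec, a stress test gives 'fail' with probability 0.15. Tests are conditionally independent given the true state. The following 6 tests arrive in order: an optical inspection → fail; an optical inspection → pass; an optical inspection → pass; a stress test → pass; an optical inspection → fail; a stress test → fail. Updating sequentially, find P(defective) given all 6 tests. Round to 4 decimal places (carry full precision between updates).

After an optical inspection='fail': P(defective) = 0.65·0.4500 / (0.65·0.4500 + 0.5·0.5500) ≈ 0.5154
After an optical inspection='pass': P(defective) = 0.35·0.5154 / (0.35·0.5154 + 0.5·0.4846) ≈ 0.4268
After an optical inspection='pass': P(defective) = 0.35·0.4268 / (0.35·0.4268 + 0.5·0.5732) ≈ 0.3426
After a stress test='pass': P(defective) = 0.65·0.3426 / (0.65·0.3426 + 0.85·0.6574) ≈ 0.2850
After an optical inspection='fail': P(defective) = 0.65·0.2850 / (0.65·0.2850 + 0.5·0.7150) ≈ 0.3413
After a stress test='fail': P(defective) = 0.35·0.3413 / (0.35·0.3413 + 0.15·0.6587) ≈ 0.5473

0.5473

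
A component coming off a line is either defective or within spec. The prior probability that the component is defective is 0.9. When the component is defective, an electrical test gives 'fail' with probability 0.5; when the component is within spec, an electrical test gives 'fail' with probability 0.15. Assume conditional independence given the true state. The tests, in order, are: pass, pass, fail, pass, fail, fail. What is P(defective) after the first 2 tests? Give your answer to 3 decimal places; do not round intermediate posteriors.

0.757

After 'pass': P(defective) = 0.5·0.9000 / (0.5·0.9000 + 0.85·0.1000) ≈ 0.8411
After 'pass': P(defective) = 0.5·0.8411 / (0.5·0.8411 + 0.85·0.1589) ≈ 0.7569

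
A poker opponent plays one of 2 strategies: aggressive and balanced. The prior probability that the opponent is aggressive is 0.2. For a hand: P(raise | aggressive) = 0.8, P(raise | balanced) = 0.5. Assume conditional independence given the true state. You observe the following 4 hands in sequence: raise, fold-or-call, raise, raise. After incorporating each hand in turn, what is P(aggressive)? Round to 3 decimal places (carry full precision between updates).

0.291

After 'raise': P(aggressive) = 0.8·0.2000 / (0.8·0.2000 + 0.5·0.8000) ≈ 0.2857
After 'fold-or-call': P(aggressive) = 0.2·0.2857 / (0.2·0.2857 + 0.5·0.7143) ≈ 0.1379
After 'raise': P(aggressive) = 0.8·0.1379 / (0.8·0.1379 + 0.5·0.8621) ≈ 0.2038
After 'raise': P(aggressive) = 0.8·0.2038 / (0.8·0.2038 + 0.5·0.7962) ≈ 0.2906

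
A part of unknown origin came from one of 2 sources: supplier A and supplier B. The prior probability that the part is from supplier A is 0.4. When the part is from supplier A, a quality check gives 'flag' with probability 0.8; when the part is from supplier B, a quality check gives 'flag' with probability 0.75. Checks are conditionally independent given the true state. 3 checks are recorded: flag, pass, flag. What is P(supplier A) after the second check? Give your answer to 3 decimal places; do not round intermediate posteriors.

0.363

After 'flag': P(supplier A) = 0.8·0.4000 / (0.8·0.4000 + 0.75·0.6000) ≈ 0.4156
After 'pass': P(supplier A) = 0.2·0.4156 / (0.2·0.4156 + 0.25·0.5844) ≈ 0.3626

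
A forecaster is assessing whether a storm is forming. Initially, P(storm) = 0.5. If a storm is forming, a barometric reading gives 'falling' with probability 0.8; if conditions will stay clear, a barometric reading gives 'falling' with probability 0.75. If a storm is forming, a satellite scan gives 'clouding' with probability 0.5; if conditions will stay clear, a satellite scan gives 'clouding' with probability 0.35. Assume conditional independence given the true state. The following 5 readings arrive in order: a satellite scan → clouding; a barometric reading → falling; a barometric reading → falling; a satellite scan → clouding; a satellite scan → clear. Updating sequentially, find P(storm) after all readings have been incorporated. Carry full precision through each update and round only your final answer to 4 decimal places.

0.6411

Apply Bayes' rule sequentially, carrying P(storm) forward.
After a satellite scan='clouding': P(storm) = 0.5·0.5000 / (0.5·0.5000 + 0.35·0.5000) ≈ 0.5882
After a barometric reading='falling': P(storm) = 0.8·0.5882 / (0.8·0.5882 + 0.75·0.4118) ≈ 0.6038
After a barometric reading='falling': P(storm) = 0.8·0.6038 / (0.8·0.6038 + 0.75·0.3962) ≈ 0.6191
After a satellite scan='clouding': P(storm) = 0.5·0.6191 / (0.5·0.6191 + 0.35·0.3809) ≈ 0.6990
After a satellite scan='clear': P(storm) = 0.5·0.6990 / (0.5·0.6990 + 0.65·0.3010) ≈ 0.6411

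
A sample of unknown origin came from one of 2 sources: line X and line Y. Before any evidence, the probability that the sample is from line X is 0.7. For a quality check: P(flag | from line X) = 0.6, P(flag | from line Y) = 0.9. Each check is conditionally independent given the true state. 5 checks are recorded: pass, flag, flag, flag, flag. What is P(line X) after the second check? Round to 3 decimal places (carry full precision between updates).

After 'pass': P(line X) = 0.4·0.7000 / (0.4·0.7000 + 0.1·0.3000) ≈ 0.9032
After 'flag': P(line X) = 0.6·0.9032 / (0.6·0.9032 + 0.9·0.0968) ≈ 0.8615

0.862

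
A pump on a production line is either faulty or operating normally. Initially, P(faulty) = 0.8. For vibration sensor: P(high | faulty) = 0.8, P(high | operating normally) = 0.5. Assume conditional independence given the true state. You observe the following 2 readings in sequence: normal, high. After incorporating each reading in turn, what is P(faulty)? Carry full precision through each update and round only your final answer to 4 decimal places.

0.7191

After 'normal': P(faulty) = 0.2·0.8000 / (0.2·0.8000 + 0.5·0.2000) ≈ 0.6154
After 'high': P(faulty) = 0.8·0.6154 / (0.8·0.6154 + 0.5·0.3846) ≈ 0.7191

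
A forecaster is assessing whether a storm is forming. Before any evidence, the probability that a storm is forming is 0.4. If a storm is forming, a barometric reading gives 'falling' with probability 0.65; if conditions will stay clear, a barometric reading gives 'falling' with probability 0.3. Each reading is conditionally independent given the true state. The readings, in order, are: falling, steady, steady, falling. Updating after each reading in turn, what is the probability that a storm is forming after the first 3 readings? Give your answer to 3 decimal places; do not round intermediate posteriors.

After 'falling': P(storm) = 0.65·0.4000 / (0.65·0.4000 + 0.3·0.6000) ≈ 0.5909
After 'steady': P(storm) = 0.35·0.5909 / (0.35·0.5909 + 0.7·0.4091) ≈ 0.4194
After 'steady': P(storm) = 0.35·0.4194 / (0.35·0.4194 + 0.7·0.5806) ≈ 0.2653

0.265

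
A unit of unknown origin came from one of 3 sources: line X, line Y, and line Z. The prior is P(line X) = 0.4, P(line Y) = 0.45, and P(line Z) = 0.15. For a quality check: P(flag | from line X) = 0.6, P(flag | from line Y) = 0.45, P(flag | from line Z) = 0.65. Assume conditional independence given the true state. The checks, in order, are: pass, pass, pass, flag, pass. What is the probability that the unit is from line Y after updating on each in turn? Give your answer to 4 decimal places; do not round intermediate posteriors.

0.7090

After 'pass': normaliser = 0.4·0.4000 + 0.55·0.4500 + 0.35·0.1500; P(line X) ≈ 0.3478, P(line Y) ≈ 0.5380, P(line Z) ≈ 0.1141
After 'pass': normaliser = 0.4·0.3478 + 0.55·0.5380 + 0.35·0.1141; P(line X) ≈ 0.2929, P(line Y) ≈ 0.6230, P(line Z) ≈ 0.0841
After 'pass': normaliser = 0.4·0.2929 + 0.55·0.6230 + 0.35·0.0841; P(line X) ≈ 0.2395, P(line Y) ≈ 0.7004, P(line Z) ≈ 0.0602
After 'flag': normaliser = 0.6·0.2395 + 0.45·0.7004 + 0.65·0.0602; P(line X) ≈ 0.2886, P(line Y) ≈ 0.6329, P(line Z) ≈ 0.0785
After 'pass': normaliser = 0.4·0.2886 + 0.55·0.6329 + 0.35·0.0785; P(line X) ≈ 0.2351, P(line Y) ≈ 0.7090, P(line Z) ≈ 0.0560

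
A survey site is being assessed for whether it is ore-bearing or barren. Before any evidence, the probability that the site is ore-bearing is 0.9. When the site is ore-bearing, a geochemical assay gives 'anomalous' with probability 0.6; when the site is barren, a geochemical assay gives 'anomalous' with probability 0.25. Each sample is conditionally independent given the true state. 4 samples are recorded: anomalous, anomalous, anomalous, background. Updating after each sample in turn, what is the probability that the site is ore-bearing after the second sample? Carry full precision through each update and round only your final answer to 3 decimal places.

0.981

After 'anomalous': P(ore) = 0.6·0.9000 / (0.6·0.9000 + 0.25·0.1000) ≈ 0.9558
After 'anomalous': P(ore) = 0.6·0.9558 / (0.6·0.9558 + 0.25·0.0442) ≈ 0.9811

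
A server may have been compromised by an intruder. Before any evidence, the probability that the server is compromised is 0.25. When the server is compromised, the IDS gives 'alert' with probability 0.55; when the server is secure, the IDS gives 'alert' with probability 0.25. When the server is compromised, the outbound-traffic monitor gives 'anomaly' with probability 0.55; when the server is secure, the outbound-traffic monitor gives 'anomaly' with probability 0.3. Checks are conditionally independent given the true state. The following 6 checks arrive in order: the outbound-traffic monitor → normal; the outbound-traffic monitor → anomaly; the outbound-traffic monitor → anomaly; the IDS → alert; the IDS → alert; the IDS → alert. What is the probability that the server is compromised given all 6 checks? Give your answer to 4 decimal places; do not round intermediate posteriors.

After the outbound-traffic monitor='normal': P(compromised) = 0.45·0.2500 / (0.45·0.2500 + 0.7·0.7500) ≈ 0.1765
After the outbound-traffic monitor='anomaly': P(compromised) = 0.55·0.1765 / (0.55·0.1765 + 0.3·0.8235) ≈ 0.2821
After the outbound-traffic monitor='anomaly': P(compromised) = 0.55·0.2821 / (0.55·0.2821 + 0.3·0.7179) ≈ 0.4187
After the IDS='alert': P(compromised) = 0.55·0.4187 / (0.55·0.4187 + 0.25·0.5813) ≈ 0.6131
After the IDS='alert': P(compromised) = 0.55·0.6131 / (0.55·0.6131 + 0.25·0.3869) ≈ 0.7771
After the IDS='alert': P(compromised) = 0.55·0.7771 / (0.55·0.7771 + 0.25·0.2229) ≈ 0.8846

0.8846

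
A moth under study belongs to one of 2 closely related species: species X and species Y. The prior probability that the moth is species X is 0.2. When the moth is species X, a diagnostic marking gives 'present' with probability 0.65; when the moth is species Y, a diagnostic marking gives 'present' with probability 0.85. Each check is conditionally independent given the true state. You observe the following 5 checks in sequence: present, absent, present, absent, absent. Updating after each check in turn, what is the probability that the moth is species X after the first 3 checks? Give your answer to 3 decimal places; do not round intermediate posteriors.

After 'present': P(species X) = 0.65·0.2000 / (0.65·0.2000 + 0.85·0.8000) ≈ 0.1605
After 'absent': P(species X) = 0.35·0.1605 / (0.35·0.1605 + 0.15·0.8395) ≈ 0.3085
After 'present': P(species X) = 0.65·0.3085 / (0.65·0.3085 + 0.85·0.6915) ≈ 0.2544

0.254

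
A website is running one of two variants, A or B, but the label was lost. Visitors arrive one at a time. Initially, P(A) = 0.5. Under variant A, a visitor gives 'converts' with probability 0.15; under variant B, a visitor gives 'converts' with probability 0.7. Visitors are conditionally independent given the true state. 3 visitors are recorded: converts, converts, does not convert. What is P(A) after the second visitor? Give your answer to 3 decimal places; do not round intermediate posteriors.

After 'converts': P(A) = 0.15·0.5000 / (0.15·0.5000 + 0.7·0.5000) ≈ 0.1765
After 'converts': P(A) = 0.15·0.1765 / (0.15·0.1765 + 0.7·0.8235) ≈ 0.0439

0.044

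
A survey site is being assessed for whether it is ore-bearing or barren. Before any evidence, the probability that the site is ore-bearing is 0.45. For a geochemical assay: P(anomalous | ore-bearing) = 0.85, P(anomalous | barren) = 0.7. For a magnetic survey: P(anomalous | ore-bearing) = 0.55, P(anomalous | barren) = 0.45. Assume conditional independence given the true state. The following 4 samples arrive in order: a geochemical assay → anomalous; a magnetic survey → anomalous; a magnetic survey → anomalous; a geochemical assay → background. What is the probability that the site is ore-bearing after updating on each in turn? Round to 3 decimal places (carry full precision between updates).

0.426

After a geochemical assay='anomalous': P(ore) = 0.85·0.4500 / (0.85·0.4500 + 0.7·0.5500) ≈ 0.4984
After a magnetic survey='anomalous': P(ore) = 0.55·0.4984 / (0.55·0.4984 + 0.45·0.5016) ≈ 0.5484
After a magnetic survey='anomalous': P(ore) = 0.55·0.5484 / (0.55·0.5484 + 0.45·0.4516) ≈ 0.5974
After a geochemical assay='background': P(ore) = 0.15·0.5974 / (0.15·0.5974 + 0.3·0.4026) ≈ 0.4260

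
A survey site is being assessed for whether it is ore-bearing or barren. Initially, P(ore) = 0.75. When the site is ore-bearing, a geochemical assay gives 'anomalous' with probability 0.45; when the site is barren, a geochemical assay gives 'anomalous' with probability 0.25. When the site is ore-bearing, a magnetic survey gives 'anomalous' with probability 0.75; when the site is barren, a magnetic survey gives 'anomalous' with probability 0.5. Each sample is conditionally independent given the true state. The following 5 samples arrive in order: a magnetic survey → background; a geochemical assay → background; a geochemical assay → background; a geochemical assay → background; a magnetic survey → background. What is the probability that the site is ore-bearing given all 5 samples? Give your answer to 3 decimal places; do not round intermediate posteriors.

After a magnetic survey='background': P(ore) = 0.25·0.7500 / (0.25·0.7500 + 0.5·0.2500) ≈ 0.6000
After a geochemical assay='background': P(ore) = 0.55·0.6000 / (0.55·0.6000 + 0.75·0.4000) ≈ 0.5238
After a geochemical assay='background': P(ore) = 0.55·0.5238 / (0.55·0.5238 + 0.75·0.4762) ≈ 0.4465
After a geochemical assay='background': P(ore) = 0.55·0.4465 / (0.55·0.4465 + 0.75·0.5535) ≈ 0.3717
After a magnetic survey='background': P(ore) = 0.25·0.3717 / (0.25·0.3717 + 0.5·0.6283) ≈ 0.2283

0.228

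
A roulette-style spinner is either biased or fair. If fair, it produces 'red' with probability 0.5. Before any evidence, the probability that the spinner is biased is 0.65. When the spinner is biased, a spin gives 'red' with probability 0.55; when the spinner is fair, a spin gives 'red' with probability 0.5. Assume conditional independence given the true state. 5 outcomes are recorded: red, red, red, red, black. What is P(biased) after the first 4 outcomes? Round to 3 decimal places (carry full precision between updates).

After 'red': P(biased) = 0.55·0.6500 / (0.55·0.6500 + 0.5·0.3500) ≈ 0.6714
After 'red': P(biased) = 0.55·0.6714 / (0.55·0.6714 + 0.5·0.3286) ≈ 0.6920
After 'red': P(biased) = 0.55·0.6920 / (0.55·0.6920 + 0.5·0.3080) ≈ 0.7120
After 'red': P(biased) = 0.55·0.7120 / (0.55·0.7120 + 0.5·0.2880) ≈ 0.7311

0.731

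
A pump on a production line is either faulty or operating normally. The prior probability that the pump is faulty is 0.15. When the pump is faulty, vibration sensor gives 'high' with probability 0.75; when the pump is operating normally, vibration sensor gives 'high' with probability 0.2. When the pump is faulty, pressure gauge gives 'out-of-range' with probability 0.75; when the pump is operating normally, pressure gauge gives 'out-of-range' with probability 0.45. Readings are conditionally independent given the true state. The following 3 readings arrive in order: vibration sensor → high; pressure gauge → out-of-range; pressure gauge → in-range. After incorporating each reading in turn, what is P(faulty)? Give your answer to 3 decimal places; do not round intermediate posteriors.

0.334

After vibration sensor='high': P(faulty) = 0.75·0.1500 / (0.75·0.1500 + 0.2·0.8500) ≈ 0.3982
After pressure gauge='out-of-range': P(faulty) = 0.75·0.3982 / (0.75·0.3982 + 0.45·0.6018) ≈ 0.5245
After pressure gauge='in-range': P(faulty) = 0.25·0.5245 / (0.25·0.5245 + 0.55·0.4755) ≈ 0.3339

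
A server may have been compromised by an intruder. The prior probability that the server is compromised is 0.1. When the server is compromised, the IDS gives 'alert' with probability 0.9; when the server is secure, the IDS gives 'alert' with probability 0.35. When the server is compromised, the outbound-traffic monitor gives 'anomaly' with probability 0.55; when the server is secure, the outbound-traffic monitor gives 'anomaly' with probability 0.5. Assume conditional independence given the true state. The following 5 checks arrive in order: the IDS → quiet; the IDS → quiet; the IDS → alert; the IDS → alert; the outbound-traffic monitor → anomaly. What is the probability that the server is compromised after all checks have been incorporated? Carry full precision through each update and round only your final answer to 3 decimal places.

0.019

After the IDS='quiet': P(compromised) = 0.1·0.1000 / (0.1·0.1000 + 0.65·0.9000) ≈ 0.0168
After the IDS='quiet': P(compromised) = 0.1·0.0168 / (0.1·0.0168 + 0.65·0.9832) ≈ 0.0026
After the IDS='alert': P(compromised) = 0.9·0.0026 / (0.9·0.0026 + 0.35·0.9974) ≈ 0.0067
After the IDS='alert': P(compromised) = 0.9·0.0067 / (0.9·0.0067 + 0.35·0.9933) ≈ 0.0171
After the outbound-traffic monitor='anomaly': P(compromised) = 0.55·0.0171 / (0.55·0.0171 + 0.5·0.9829) ≈ 0.0188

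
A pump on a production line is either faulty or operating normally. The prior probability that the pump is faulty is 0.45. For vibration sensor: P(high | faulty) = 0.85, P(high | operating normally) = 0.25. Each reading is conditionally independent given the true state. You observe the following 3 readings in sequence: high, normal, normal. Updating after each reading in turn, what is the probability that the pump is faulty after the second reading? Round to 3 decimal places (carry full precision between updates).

After 'high': P(faulty) = 0.85·0.4500 / (0.85·0.4500 + 0.25·0.5500) ≈ 0.7356
After 'normal': P(faulty) = 0.15·0.7356 / (0.15·0.7356 + 0.75·0.2644) ≈ 0.3575

0.357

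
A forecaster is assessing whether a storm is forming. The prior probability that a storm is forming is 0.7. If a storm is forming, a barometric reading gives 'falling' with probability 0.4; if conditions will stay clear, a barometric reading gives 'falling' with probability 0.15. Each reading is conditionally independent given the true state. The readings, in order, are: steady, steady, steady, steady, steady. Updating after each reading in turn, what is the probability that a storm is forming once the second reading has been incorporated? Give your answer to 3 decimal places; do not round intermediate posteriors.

After 'steady': P(storm) = 0.6·0.7000 / (0.6·0.7000 + 0.85·0.3000) ≈ 0.6222
After 'steady': P(storm) = 0.6·0.6222 / (0.6·0.6222 + 0.85·0.3778) ≈ 0.5376

0.538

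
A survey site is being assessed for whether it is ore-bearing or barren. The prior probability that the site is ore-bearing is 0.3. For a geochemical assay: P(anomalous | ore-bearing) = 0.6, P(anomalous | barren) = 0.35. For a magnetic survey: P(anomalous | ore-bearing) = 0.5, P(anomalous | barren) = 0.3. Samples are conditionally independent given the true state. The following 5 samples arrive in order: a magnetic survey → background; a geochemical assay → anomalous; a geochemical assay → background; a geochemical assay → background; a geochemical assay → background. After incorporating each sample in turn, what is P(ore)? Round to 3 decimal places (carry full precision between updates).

0.109

After a magnetic survey='background': P(ore) = 0.5·0.3000 / (0.5·0.3000 + 0.7·0.7000) ≈ 0.2344
After a geochemical assay='anomalous': P(ore) = 0.6·0.2344 / (0.6·0.2344 + 0.35·0.7656) ≈ 0.3442
After a geochemical assay='background': P(ore) = 0.4·0.3442 / (0.4·0.3442 + 0.65·0.6558) ≈ 0.2441
After a geochemical assay='background': P(ore) = 0.4·0.2441 / (0.4·0.2441 + 0.65·0.7559) ≈ 0.1658
After a geochemical assay='background': P(ore) = 0.4·0.1658 / (0.4·0.1658 + 0.65·0.8342) ≈ 0.1090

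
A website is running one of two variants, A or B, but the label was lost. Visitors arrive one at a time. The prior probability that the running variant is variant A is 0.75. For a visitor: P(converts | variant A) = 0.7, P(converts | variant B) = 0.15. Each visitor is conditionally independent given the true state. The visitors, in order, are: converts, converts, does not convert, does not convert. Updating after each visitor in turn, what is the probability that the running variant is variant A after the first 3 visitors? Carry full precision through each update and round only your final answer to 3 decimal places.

0.958

Each posterior becomes the prior for the next update.
After 'converts': P(A) = 0.7·0.7500 / (0.7·0.7500 + 0.15·0.2500) ≈ 0.9333
After 'converts': P(A) = 0.7·0.9333 / (0.7·0.9333 + 0.15·0.0667) ≈ 0.9849
After 'does not convert': P(A) = 0.3·0.9849 / (0.3·0.9849 + 0.85·0.0151) ≈ 0.9584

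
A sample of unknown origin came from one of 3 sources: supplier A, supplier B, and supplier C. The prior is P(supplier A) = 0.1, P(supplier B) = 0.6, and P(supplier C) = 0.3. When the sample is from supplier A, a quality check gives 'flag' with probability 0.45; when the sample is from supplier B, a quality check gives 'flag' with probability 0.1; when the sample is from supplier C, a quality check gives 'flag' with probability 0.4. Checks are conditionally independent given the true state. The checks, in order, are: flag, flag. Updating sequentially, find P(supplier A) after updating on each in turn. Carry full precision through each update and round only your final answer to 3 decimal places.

After 'flag': normaliser = 0.45·0.1000 + 0.1·0.6000 + 0.4·0.3000; P(supplier A) ≈ 0.2000, P(supplier B) ≈ 0.2667, P(supplier C) ≈ 0.5333
After 'flag': normaliser = 0.45·0.2000 + 0.1·0.2667 + 0.4·0.5333; P(supplier A) ≈ 0.2727, P(supplier B) ≈ 0.0808, P(supplier C) ≈ 0.6465

0.273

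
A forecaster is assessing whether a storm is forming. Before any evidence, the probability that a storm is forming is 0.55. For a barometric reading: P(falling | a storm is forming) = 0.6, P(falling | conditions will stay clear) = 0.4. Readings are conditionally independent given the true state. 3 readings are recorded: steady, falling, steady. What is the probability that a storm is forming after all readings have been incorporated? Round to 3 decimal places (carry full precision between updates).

After 'steady': P(storm) = 0.4·0.5500 / (0.4·0.5500 + 0.6·0.4500) ≈ 0.4490
After 'falling': P(storm) = 0.6·0.4490 / (0.6·0.4490 + 0.4·0.5510) ≈ 0.5500
After 'steady': P(storm) = 0.4·0.5500 / (0.4·0.5500 + 0.6·0.4500) ≈ 0.4490

0.449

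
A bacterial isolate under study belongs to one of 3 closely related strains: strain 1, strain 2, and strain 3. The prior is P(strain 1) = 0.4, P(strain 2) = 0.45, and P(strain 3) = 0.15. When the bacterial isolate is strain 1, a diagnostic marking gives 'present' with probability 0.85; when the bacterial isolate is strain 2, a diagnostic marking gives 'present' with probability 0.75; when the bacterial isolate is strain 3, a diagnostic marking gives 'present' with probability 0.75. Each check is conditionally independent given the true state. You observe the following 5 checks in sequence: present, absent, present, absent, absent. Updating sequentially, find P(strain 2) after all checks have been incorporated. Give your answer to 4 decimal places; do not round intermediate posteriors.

After 'present': normaliser = 0.85·0.4000 + 0.75·0.4500 + 0.75·0.1500; P(strain 1) ≈ 0.4304, P(strain 2) ≈ 0.4272, P(strain 3) ≈ 0.1424
After 'absent': normaliser = 0.15·0.4304 + 0.25·0.4272 + 0.25·0.1424; P(strain 1) ≈ 0.3119, P(strain 2) ≈ 0.5161, P(strain 3) ≈ 0.1720
After 'present': normaliser = 0.85·0.3119 + 0.75·0.5161 + 0.75·0.1720; P(strain 1) ≈ 0.3394, P(strain 2) ≈ 0.4954, P(strain 3) ≈ 0.1651
After 'absent': normaliser = 0.15·0.3394 + 0.25·0.4954 + 0.25·0.1651; P(strain 1) ≈ 0.2356, P(strain 2) ≈ 0.5733, P(strain 3) ≈ 0.1911
After 'absent': normaliser = 0.15·0.2356 + 0.25·0.5733 + 0.25·0.1911; P(strain 1) ≈ 0.1561, P(strain 2) ≈ 0.6329, P(strain 3) ≈ 0.2110

0.6329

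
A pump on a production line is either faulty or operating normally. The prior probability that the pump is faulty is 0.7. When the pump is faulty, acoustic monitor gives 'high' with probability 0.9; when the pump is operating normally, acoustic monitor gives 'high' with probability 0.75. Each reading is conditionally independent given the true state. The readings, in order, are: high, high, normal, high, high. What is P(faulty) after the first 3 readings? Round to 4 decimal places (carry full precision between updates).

0.5734

After 'high': P(faulty) = 0.9·0.7000 / (0.9·0.7000 + 0.75·0.3000) ≈ 0.7368
After 'high': P(faulty) = 0.9·0.7368 / (0.9·0.7368 + 0.75·0.2632) ≈ 0.7706
After 'normal': P(faulty) = 0.1·0.7706 / (0.1·0.7706 + 0.25·0.2294) ≈ 0.5734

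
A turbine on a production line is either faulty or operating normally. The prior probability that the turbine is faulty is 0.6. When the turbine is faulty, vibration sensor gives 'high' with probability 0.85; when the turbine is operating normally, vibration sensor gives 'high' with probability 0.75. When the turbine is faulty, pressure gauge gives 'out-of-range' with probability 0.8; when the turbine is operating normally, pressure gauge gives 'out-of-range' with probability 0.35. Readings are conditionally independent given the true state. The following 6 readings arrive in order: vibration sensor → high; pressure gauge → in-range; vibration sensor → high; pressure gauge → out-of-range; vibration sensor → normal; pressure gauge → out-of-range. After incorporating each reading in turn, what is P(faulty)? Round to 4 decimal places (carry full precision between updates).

After vibration sensor='high': P(faulty) = 0.85·0.6000 / (0.85·0.6000 + 0.75·0.4000) ≈ 0.6296
After pressure gauge='in-range': P(faulty) = 0.2·0.6296 / (0.2·0.6296 + 0.65·0.3704) ≈ 0.3434
After vibration sensor='high': P(faulty) = 0.85·0.3434 / (0.85·0.3434 + 0.75·0.6566) ≈ 0.3722
After pressure gauge='out-of-range': P(faulty) = 0.8·0.3722 / (0.8·0.3722 + 0.35·0.6278) ≈ 0.5754
After vibration sensor='normal': P(faulty) = 0.15·0.5754 / (0.15·0.5754 + 0.25·0.4246) ≈ 0.4484
After pressure gauge='out-of-range': P(faulty) = 0.8·0.4484 / (0.8·0.4484 + 0.35·0.5516) ≈ 0.6501

0.6501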